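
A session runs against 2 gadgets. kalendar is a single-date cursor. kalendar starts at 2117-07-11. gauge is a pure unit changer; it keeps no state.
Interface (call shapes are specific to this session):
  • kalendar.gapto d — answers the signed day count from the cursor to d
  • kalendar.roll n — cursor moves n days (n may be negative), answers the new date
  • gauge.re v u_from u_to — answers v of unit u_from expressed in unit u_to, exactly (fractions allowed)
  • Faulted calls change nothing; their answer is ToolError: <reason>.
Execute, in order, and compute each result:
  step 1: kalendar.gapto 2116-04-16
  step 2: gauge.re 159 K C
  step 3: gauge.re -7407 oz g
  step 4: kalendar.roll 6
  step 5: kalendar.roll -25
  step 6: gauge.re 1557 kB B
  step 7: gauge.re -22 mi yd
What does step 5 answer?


Answer: 2117-06-22

Derivation:
# gapto(d→2116-04-16) -> -451
# re(v→159, u_from→K, u_to→C) -> -2283/20
# re(v→-7407, u_from→oz, u_to→g) -> -335975868459/1600000
# roll(n→6) -> 2117-07-17
# roll(n→-25) -> 2117-06-22
# re(v→1557, u_from→kB, u_to→B) -> 1557000
# re(v→-22, u_from→mi, u_to→yd) -> -38720


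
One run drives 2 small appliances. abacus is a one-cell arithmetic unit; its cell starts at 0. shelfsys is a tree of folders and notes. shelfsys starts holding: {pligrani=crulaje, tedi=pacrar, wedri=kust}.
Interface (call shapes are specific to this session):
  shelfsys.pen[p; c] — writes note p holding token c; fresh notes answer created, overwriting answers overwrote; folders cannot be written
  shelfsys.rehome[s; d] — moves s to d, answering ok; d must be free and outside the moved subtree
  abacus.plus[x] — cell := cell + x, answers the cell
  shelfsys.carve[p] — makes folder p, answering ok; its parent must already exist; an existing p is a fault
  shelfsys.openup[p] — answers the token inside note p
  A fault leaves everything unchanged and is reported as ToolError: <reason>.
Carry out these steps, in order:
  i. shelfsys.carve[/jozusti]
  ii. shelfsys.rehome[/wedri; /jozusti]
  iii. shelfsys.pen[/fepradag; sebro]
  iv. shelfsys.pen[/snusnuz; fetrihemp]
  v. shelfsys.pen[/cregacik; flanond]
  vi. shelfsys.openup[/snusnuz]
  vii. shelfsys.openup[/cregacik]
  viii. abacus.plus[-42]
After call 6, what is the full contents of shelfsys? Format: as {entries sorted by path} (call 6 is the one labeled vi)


Answer: {cregacik=flanond, fepradag=sebro, jozusti/, pligrani=crulaje, snusnuz=fetrihemp, tedi=pacrar, wedri=kust}

Derivation:
→ shelfsys.carve(/jozusti)
← ok
→ shelfsys.rehome(/wedri, /jozusti)
← ToolError: exists
→ shelfsys.pen(/fepradag, sebro)
← created
→ shelfsys.pen(/snusnuz, fetrihemp)
← created
→ shelfsys.pen(/cregacik, flanond)
← created
→ shelfsys.openup(/snusnuz)
← fetrihemp
→ shelfsys.openup(/cregacik)
← flanond
→ abacus.plus(-42)
← -42


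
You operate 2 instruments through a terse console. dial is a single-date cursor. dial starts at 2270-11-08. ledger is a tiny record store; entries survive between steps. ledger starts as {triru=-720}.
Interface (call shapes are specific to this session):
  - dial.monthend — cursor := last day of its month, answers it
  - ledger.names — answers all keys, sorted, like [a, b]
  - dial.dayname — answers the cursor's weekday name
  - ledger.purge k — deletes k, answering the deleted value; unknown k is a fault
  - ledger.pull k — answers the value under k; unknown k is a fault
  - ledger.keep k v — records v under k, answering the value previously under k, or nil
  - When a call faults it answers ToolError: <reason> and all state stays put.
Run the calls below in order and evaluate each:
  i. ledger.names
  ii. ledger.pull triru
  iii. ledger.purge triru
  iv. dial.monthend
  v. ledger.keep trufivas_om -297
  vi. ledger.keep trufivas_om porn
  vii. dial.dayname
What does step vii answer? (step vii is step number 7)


I try names, and get [triru].
I run pull passing k→triru, and observe -720.
Invoking purge passing k→triru, giving -720.
Then monthend, and observe 2270-11-30.
Calling keep passing k→trufivas_om, v→-297, yielding nil.
Calling keep passing k→trufivas_om, v→porn, giving -297.
Using dayname(), and see Wednesday.

Answer: Wednesday


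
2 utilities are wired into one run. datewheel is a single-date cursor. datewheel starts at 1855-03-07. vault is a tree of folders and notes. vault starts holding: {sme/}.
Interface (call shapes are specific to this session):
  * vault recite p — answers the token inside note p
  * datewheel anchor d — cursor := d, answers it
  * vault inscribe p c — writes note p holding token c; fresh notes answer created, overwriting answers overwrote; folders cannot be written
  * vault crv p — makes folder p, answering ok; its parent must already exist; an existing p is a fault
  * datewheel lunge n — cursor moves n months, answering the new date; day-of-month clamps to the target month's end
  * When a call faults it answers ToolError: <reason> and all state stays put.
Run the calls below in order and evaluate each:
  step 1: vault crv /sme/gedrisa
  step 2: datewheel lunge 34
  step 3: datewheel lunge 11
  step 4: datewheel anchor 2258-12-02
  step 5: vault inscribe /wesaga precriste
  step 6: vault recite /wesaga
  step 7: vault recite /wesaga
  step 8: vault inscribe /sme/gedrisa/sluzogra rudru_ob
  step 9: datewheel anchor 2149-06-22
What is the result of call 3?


;; vault crv(p=/sme/gedrisa) => ok
;; datewheel lunge(n=34) => 1858-01-07
;; datewheel lunge(n=11) => 1858-12-07
;; datewheel anchor(d=2258-12-02) => 2258-12-02
;; vault inscribe(p=/wesaga, c=precriste) => created
;; vault recite(p=/wesaga) => precriste
;; vault recite(p=/wesaga) => precriste
;; vault inscribe(p=/sme/gedrisa/sluzogra, c=rudru_ob) => created
;; datewheel anchor(d=2149-06-22) => 2149-06-22

Answer: 1858-12-07


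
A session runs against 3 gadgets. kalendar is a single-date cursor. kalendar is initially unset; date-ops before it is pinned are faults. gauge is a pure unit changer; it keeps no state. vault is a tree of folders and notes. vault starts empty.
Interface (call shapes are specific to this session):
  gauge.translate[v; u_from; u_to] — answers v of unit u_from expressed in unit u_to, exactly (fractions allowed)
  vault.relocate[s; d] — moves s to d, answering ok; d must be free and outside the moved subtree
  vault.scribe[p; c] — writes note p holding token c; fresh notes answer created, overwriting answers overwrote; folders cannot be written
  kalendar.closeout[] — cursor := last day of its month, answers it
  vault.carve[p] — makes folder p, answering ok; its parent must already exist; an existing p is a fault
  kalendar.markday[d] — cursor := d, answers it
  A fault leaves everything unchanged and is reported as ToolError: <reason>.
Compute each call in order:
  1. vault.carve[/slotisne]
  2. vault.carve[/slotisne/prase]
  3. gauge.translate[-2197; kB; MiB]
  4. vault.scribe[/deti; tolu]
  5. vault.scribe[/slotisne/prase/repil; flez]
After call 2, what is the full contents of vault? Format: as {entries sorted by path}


·→ vault.carve(/slotisne)
·← ok
·→ vault.carve(/slotisne/prase)
·← ok
·→ gauge.translate(-2197, kB, MiB)
·← -274625/131072
·→ vault.scribe(/deti, tolu)
·← created
·→ vault.scribe(/slotisne/prase/repil, flez)
·← created

Answer: {slotisne/, slotisne/prase/}


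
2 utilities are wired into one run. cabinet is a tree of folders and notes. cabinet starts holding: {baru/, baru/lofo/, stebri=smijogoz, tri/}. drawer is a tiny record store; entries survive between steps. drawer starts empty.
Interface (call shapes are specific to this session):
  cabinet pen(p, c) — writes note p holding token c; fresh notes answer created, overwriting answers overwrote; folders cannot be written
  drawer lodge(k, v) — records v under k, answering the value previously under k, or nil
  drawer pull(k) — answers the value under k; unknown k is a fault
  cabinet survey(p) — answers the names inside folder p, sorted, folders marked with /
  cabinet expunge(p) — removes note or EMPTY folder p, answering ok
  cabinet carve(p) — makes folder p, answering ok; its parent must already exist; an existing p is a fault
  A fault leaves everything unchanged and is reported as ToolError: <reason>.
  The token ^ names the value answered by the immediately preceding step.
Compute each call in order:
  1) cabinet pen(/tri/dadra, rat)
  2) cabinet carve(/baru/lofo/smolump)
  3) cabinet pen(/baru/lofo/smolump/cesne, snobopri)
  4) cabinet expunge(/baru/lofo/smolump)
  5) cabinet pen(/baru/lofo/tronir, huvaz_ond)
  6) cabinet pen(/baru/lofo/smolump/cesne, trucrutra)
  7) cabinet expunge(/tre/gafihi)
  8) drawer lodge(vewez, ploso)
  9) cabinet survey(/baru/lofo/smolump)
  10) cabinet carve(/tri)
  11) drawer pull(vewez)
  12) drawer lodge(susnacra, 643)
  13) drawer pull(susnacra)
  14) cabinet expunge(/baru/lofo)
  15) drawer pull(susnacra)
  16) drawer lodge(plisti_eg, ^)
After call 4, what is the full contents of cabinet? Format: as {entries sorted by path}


% cabinet pen p=/tri/dadra c=rat
[out] created
% cabinet carve p=/baru/lofo/smolump
[out] ok
% cabinet pen p=/baru/lofo/smolump/cesne c=snobopri
[out] created
% cabinet expunge p=/baru/lofo/smolump
[out] ToolError: not empty
% cabinet pen p=/baru/lofo/tronir c=huvaz_ond
[out] created
% cabinet pen p=/baru/lofo/smolump/cesne c=trucrutra
[out] overwrote
% cabinet expunge p=/tre/gafihi
[out] ToolError: not found
% drawer lodge k=vewez v=ploso
[out] nil
% cabinet survey p=/baru/lofo/smolump
[out] [cesne]
% cabinet carve p=/tri
[out] ToolError: exists
% drawer pull k=vewez
[out] ploso
% drawer lodge k=susnacra v=643
[out] nil
% drawer pull k=susnacra
[out] 643
% cabinet expunge p=/baru/lofo
[out] ToolError: not empty
% drawer pull k=susnacra
[out] 643
% drawer lodge k=plisti_eg v=^
[out] nil

Answer: {baru/, baru/lofo/, baru/lofo/smolump/, baru/lofo/smolump/cesne=snobopri, stebri=smijogoz, tri/, tri/dadra=rat}


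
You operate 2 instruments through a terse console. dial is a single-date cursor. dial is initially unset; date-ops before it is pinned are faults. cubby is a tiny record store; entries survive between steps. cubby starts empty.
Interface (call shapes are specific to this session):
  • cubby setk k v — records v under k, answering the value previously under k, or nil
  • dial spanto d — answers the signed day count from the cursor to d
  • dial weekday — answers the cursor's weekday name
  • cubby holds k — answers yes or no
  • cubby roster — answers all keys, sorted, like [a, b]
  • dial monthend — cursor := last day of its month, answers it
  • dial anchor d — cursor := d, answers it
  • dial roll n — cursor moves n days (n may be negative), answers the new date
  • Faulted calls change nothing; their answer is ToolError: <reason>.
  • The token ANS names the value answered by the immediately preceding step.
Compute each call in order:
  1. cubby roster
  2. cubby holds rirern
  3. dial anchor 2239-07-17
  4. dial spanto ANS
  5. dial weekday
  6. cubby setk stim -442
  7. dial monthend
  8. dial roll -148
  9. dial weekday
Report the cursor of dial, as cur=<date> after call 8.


Answer: cur=2239-03-05

Derivation:
-- cubby roster() -> []
-- cubby holds(rirern) -> no
-- dial anchor(2239-07-17) -> 2239-07-17
-- dial spanto(ANS) -> 0
-- dial weekday() -> Wednesday
-- cubby setk(stim, -442) -> nil
-- dial monthend() -> 2239-07-31
-- dial roll(-148) -> 2239-03-05
-- dial weekday() -> Tuesday


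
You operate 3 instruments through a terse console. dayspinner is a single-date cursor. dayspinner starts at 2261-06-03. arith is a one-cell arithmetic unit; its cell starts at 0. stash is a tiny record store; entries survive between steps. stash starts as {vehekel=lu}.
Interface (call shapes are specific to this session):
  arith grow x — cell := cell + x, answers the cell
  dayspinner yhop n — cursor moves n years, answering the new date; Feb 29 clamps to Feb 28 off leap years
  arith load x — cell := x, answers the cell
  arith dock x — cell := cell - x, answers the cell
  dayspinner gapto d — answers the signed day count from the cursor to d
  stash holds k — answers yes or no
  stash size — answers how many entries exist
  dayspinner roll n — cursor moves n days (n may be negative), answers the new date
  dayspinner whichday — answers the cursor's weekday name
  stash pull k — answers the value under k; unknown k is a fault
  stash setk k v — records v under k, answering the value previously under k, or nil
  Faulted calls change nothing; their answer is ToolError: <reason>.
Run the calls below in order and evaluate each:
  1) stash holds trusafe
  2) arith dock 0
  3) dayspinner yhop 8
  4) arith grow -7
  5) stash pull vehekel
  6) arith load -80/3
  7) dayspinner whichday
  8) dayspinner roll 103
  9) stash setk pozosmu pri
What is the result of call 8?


Answer: 2269-09-14

Derivation:
→ stash holds(k='trusafe')
← no
→ arith dock(x='0')
← 0
→ dayspinner yhop(n='8')
← 2269-06-03
→ arith grow(x='-7')
← -7
→ stash pull(k='vehekel')
← lu
→ arith load(x='-80/3')
← -80/3
→ dayspinner whichday()
← Thursday
→ dayspinner roll(n='103')
← 2269-09-14
→ stash setk(k='pozosmu', v='pri')
← nil


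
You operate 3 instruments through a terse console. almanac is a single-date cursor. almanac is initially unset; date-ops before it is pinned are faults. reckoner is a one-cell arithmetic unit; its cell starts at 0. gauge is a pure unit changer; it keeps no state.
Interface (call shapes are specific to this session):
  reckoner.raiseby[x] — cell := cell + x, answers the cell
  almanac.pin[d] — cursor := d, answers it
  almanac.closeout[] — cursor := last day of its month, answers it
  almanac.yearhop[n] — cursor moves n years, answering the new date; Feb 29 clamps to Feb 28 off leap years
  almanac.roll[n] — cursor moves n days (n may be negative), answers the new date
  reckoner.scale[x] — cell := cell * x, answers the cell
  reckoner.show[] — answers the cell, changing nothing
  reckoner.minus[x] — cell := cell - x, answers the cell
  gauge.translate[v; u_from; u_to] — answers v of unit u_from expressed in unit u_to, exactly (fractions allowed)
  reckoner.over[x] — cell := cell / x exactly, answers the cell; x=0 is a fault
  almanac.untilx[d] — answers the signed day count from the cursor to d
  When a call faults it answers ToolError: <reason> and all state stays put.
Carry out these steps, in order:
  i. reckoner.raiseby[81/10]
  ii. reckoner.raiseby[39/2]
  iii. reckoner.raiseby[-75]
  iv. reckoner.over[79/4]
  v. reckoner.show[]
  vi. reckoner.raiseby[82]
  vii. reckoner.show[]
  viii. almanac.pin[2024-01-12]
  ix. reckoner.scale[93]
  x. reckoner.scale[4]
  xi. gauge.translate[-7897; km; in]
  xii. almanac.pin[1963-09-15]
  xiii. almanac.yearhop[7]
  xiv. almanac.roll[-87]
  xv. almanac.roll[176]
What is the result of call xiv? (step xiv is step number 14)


-- reckoner.raiseby(x='81/10') ~> 81/10
-- reckoner.raiseby(x='39/2') ~> 138/5
-- reckoner.raiseby(x='-75') ~> -237/5
-- reckoner.over(x='79/4') ~> -12/5
-- reckoner.show() ~> -12/5
-- reckoner.raiseby(x='82') ~> 398/5
-- reckoner.show() ~> 398/5
-- almanac.pin(d='2024-01-12') ~> 2024-01-12
-- reckoner.scale(x='93') ~> 37014/5
-- reckoner.scale(x='4') ~> 148056/5
-- gauge.translate(v='-7897', u_from='km', u_to='in') ~> -39485000000/127
-- almanac.pin(d='1963-09-15') ~> 1963-09-15
-- almanac.yearhop(n='7') ~> 1970-09-15
-- almanac.roll(n='-87') ~> 1970-06-20
-- almanac.roll(n='176') ~> 1970-12-13

Answer: 1970-06-20


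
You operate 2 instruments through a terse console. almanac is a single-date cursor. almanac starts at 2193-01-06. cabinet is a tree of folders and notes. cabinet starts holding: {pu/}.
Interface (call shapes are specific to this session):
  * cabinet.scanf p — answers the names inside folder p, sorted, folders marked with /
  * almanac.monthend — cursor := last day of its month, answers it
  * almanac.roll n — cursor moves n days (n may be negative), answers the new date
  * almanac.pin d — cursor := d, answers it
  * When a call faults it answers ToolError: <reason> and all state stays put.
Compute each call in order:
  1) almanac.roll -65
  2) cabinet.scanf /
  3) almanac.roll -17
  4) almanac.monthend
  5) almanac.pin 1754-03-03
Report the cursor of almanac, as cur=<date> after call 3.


Answer: cur=2192-10-16

Derivation:
-- 1. almanac.roll(n='-65') == 2192-11-02
-- 2. cabinet.scanf(p='/') == [pu/]
-- 3. almanac.roll(n='-17') == 2192-10-16
-- 4. almanac.monthend() == 2192-10-31
-- 5. almanac.pin(d='1754-03-03') == 1754-03-03


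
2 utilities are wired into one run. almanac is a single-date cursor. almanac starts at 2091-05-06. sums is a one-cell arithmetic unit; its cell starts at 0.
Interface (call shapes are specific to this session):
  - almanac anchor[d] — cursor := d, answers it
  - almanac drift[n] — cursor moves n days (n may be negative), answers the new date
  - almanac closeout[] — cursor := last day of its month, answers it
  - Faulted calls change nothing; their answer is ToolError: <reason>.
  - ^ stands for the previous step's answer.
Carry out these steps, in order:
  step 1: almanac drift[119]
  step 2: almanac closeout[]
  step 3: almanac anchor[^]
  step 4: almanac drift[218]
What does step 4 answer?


Answer: 2092-05-05

Derivation:
I invoke almanac drift with n→119, and get 2091-09-02.
I invoke almanac closeout(), and observe 2091-09-30.
Now I run almanac anchor with d→^, giving 2091-09-30.
Invoking almanac drift with n→218, and get 2092-05-05.


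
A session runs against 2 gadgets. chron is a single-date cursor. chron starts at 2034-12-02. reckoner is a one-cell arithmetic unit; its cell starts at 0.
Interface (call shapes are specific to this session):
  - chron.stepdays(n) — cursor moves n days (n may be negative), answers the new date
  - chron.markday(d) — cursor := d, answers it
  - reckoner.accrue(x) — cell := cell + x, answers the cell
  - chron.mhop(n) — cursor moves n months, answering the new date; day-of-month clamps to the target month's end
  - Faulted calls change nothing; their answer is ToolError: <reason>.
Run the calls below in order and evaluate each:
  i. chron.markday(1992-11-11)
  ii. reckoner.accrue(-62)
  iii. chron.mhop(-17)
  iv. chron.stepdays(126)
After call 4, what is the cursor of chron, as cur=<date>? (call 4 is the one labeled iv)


Answer: cur=1991-10-15

Derivation:
! markday(d→1992-11-11) ~> 1992-11-11
! accrue(x→-62) ~> -62
! mhop(n→-17) ~> 1991-06-11
! stepdays(n→126) ~> 1991-10-15


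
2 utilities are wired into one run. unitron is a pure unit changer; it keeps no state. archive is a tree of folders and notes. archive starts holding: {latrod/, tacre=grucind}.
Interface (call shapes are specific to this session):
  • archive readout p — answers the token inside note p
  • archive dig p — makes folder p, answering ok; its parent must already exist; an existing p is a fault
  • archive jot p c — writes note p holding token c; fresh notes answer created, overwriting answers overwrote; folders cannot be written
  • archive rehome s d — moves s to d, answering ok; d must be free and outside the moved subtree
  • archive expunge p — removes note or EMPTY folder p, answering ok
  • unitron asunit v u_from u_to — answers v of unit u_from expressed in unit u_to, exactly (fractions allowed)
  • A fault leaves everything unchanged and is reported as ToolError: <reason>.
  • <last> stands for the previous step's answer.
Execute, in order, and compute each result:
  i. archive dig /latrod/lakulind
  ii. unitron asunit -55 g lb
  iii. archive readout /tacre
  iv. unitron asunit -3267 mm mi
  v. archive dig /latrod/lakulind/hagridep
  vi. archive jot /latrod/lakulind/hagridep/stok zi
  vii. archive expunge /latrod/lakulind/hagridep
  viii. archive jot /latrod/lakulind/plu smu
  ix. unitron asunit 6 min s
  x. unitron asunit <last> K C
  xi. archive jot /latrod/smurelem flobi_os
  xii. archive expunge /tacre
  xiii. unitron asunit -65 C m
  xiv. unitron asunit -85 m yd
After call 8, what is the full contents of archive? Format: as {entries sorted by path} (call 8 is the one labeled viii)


Answer: {latrod/, latrod/lakulind/, latrod/lakulind/hagridep/, latrod/lakulind/hagridep/stok=zi, latrod/lakulind/plu=smu, tacre=grucind}

Derivation:
! 1. archive dig(p: /latrod/lakulind) ~> ok
! 2. unitron asunit(v: -55, u_from: g, u_to: lb) ~> -500000/4123567
! 3. archive readout(p: /tacre) ~> grucind
! 4. unitron asunit(v: -3267, u_from: mm, u_to: mi) ~> -33/16256
! 5. archive dig(p: /latrod/lakulind/hagridep) ~> ok
! 6. archive jot(p: /latrod/lakulind/hagridep/stok, c: zi) ~> created
! 7. archive expunge(p: /latrod/lakulind/hagridep) ~> ToolError: not empty
! 8. archive jot(p: /latrod/lakulind/plu, c: smu) ~> created
! 9. unitron asunit(v: 6, u_from: min, u_to: s) ~> 360
! 10. unitron asunit(v: <last>, u_from: K, u_to: C) ~> 1737/20
! 11. archive jot(p: /latrod/smurelem, c: flobi_os) ~> created
! 12. archive expunge(p: /tacre) ~> ok
! 13. unitron asunit(v: -65, u_from: C, u_to: m) ~> ToolError: incompatible units
! 14. unitron asunit(v: -85, u_from: m, u_to: yd) ~> -106250/1143


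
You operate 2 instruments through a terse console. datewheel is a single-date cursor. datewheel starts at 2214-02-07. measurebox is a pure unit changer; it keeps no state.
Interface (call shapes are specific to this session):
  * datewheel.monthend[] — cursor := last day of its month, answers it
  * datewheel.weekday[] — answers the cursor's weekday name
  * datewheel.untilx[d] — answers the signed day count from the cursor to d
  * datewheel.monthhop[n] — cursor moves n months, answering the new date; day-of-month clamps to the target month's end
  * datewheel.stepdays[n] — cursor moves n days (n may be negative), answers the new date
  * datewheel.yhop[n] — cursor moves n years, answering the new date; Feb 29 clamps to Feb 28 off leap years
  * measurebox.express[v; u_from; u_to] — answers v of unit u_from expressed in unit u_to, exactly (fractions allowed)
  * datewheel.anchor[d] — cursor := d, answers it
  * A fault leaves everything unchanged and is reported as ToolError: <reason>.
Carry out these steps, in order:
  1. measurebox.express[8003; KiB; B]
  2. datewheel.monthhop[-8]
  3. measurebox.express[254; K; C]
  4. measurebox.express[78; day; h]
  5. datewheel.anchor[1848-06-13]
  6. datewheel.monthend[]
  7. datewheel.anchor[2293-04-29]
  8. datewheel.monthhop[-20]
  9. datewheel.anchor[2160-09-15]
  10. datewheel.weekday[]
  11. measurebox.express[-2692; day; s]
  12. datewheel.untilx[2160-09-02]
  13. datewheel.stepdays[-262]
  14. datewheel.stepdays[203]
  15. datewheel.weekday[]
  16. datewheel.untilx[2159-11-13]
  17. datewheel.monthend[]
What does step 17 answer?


Answer: 2160-07-31

Derivation:
-> express(v=8003, u_from=KiB, u_to=B)
<- 8195072
-> monthhop(n=-8)
<- 2213-06-07
-> express(v=254, u_from=K, u_to=C)
<- -383/20
-> express(v=78, u_from=day, u_to=h)
<- 1872
-> anchor(d=1848-06-13)
<- 1848-06-13
-> monthend()
<- 1848-06-30
-> anchor(d=2293-04-29)
<- 2293-04-29
-> monthhop(n=-20)
<- 2291-08-29
-> anchor(d=2160-09-15)
<- 2160-09-15
-> weekday()
<- Monday
-> express(v=-2692, u_from=day, u_to=s)
<- -232588800
-> untilx(d=2160-09-02)
<- -13
-> stepdays(n=-262)
<- 2159-12-28
-> stepdays(n=203)
<- 2160-07-18
-> weekday()
<- Friday
-> untilx(d=2159-11-13)
<- -248
-> monthend()
<- 2160-07-31


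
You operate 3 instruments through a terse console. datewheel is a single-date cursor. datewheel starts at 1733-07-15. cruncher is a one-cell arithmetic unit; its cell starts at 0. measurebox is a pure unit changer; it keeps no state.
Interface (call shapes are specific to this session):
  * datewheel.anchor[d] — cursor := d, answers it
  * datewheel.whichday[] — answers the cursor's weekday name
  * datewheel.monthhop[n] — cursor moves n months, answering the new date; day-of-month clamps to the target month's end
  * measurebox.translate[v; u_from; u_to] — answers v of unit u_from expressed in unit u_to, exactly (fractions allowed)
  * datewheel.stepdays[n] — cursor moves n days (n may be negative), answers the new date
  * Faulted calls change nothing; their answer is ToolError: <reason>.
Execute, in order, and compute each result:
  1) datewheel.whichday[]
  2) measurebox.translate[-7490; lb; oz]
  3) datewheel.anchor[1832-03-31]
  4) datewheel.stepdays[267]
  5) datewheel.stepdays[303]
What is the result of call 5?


Calling datewheel.whichday(), and get Wednesday.
Then measurebox.translate on v=-7490, u_from=lb, u_to=oz, and get -119840.
Next I call datewheel.anchor on d=1832-03-31, and see 1832-03-31.
I run datewheel.stepdays on n=267, and get 1832-12-23.
I call datewheel.stepdays on n=303, and observe 1833-10-22.

Answer: 1833-10-22


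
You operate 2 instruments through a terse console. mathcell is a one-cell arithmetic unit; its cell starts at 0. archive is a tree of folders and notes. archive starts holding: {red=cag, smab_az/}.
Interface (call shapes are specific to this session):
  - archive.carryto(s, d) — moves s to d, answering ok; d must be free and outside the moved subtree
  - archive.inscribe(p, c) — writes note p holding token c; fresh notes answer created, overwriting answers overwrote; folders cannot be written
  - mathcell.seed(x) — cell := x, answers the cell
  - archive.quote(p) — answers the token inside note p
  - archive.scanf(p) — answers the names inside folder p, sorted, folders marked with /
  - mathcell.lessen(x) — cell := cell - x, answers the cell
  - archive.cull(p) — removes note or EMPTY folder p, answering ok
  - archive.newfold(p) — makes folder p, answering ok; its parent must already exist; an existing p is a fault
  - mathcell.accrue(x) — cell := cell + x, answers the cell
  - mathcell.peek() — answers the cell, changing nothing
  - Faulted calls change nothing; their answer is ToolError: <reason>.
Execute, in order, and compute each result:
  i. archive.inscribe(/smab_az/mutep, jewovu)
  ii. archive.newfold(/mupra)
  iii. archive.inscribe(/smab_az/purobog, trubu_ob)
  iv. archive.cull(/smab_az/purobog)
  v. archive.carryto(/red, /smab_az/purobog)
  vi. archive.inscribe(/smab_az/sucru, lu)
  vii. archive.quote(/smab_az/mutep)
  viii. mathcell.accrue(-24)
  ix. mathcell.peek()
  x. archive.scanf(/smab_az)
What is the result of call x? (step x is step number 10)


Answer: [mutep, purobog, sucru]

Derivation:
→ archive.inscribe(p: /smab_az/mutep, c: jewovu)
← created
→ archive.newfold(p: /mupra)
← ok
→ archive.inscribe(p: /smab_az/purobog, c: trubu_ob)
← created
→ archive.cull(p: /smab_az/purobog)
← ok
→ archive.carryto(s: /red, d: /smab_az/purobog)
← ok
→ archive.inscribe(p: /smab_az/sucru, c: lu)
← created
→ archive.quote(p: /smab_az/mutep)
← jewovu
→ mathcell.accrue(x: -24)
← -24
→ mathcell.peek()
← -24
→ archive.scanf(p: /smab_az)
← [mutep, purobog, sucru]


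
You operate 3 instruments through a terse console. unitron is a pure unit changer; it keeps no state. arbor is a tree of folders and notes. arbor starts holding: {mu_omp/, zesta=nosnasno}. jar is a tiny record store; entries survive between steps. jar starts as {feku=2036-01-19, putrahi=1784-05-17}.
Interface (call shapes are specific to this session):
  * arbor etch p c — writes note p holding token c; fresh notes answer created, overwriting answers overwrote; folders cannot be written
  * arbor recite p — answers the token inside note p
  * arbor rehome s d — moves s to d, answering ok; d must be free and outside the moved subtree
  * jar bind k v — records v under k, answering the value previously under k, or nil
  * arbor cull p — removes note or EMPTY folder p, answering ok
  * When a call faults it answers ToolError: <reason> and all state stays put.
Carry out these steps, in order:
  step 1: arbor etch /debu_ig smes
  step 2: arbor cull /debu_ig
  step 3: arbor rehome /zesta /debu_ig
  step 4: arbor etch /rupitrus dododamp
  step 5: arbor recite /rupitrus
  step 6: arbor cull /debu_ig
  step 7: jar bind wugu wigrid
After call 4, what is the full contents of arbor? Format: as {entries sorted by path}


Step: arbor etch[p='/debu_ig'; c='smes']
Result: created
Step: arbor cull[p='/debu_ig']
Result: ok
Step: arbor rehome[s='/zesta'; d='/debu_ig']
Result: ok
Step: arbor etch[p='/rupitrus'; c='dododamp']
Result: created
Step: arbor recite[p='/rupitrus']
Result: dododamp
Step: arbor cull[p='/debu_ig']
Result: ok
Step: jar bind[k='wugu'; v='wigrid']
Result: nil

Answer: {debu_ig=nosnasno, mu_omp/, rupitrus=dododamp}


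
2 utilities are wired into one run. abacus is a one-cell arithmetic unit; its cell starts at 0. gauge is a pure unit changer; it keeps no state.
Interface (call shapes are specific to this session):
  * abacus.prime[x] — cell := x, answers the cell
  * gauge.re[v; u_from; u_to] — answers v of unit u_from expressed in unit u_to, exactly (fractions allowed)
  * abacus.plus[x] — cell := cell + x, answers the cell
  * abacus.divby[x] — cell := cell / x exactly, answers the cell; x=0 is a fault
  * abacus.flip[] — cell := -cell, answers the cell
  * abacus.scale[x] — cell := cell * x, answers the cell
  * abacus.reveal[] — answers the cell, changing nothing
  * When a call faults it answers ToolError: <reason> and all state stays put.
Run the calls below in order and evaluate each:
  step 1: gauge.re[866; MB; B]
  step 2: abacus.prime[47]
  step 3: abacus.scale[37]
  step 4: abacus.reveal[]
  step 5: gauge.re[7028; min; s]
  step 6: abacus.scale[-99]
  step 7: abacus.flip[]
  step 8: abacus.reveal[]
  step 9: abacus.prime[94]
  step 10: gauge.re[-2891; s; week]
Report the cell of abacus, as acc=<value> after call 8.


-> gauge.re(v=866, u_from=MB, u_to=B)
<- 866000000
-> abacus.prime(x=47)
<- 47
-> abacus.scale(x=37)
<- 1739
-> abacus.reveal()
<- 1739
-> gauge.re(v=7028, u_from=min, u_to=s)
<- 421680
-> abacus.scale(x=-99)
<- -172161
-> abacus.flip()
<- 172161
-> abacus.reveal()
<- 172161
-> abacus.prime(x=94)
<- 94
-> gauge.re(v=-2891, u_from=s, u_to=week)
<- -413/86400

Answer: acc=172161


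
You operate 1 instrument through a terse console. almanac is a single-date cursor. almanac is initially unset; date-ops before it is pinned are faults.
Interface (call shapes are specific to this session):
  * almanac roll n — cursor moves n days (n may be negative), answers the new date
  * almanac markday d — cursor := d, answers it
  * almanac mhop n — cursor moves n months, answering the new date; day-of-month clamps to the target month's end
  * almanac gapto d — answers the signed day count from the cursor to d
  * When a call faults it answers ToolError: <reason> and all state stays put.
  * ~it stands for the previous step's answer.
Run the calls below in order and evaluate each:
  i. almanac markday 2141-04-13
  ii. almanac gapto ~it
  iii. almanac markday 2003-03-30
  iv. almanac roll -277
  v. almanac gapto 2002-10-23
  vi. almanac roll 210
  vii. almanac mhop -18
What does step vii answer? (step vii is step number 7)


Answer: 2001-07-22

Derivation:
Do: almanac markday[d: 2141-04-13]
See: 2141-04-13
Do: almanac gapto[d: ~it]
See: 0
Do: almanac markday[d: 2003-03-30]
See: 2003-03-30
Do: almanac roll[n: -277]
See: 2002-06-26
Do: almanac gapto[d: 2002-10-23]
See: 119
Do: almanac roll[n: 210]
See: 2003-01-22
Do: almanac mhop[n: -18]
See: 2001-07-22


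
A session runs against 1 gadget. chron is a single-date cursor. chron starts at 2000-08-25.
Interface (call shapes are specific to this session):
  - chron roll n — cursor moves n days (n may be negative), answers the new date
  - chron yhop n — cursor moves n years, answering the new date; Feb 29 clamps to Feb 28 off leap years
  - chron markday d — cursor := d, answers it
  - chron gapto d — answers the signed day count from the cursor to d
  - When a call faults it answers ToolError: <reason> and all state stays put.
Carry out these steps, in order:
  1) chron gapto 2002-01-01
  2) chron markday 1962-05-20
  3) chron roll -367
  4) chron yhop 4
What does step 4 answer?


Invoking chron gapto passing d='2002-01-01', and observe 494.
Invoking chron markday passing d='1962-05-20', and observe 1962-05-20.
I try chron roll passing n='-367', and observe 1961-05-18.
I use chron yhop passing n='4', and see 1965-05-18.

Answer: 1965-05-18


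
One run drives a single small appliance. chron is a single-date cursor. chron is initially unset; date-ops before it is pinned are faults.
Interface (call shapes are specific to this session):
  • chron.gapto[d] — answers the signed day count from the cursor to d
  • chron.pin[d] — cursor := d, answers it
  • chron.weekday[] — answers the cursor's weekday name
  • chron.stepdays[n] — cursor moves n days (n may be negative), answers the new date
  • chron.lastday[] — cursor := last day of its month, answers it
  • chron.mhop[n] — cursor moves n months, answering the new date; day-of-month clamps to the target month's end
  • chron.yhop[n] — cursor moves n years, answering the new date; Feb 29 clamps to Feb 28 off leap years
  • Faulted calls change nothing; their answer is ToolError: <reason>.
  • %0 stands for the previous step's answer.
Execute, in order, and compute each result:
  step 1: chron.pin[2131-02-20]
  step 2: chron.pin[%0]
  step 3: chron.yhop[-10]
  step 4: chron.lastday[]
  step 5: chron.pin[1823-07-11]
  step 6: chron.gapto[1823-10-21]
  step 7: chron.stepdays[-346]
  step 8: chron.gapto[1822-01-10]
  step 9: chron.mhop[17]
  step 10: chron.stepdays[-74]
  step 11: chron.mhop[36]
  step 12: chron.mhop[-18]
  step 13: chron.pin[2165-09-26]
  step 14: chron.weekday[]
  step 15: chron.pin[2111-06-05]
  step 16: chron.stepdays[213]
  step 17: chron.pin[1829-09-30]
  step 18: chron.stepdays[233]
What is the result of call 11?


Act: pin[d→2131-02-20]
Obs: 2131-02-20
Act: pin[d→%0]
Obs: 2131-02-20
Act: yhop[n→-10]
Obs: 2121-02-20
Act: lastday[]
Obs: 2121-02-28
Act: pin[d→1823-07-11]
Obs: 1823-07-11
Act: gapto[d→1823-10-21]
Obs: 102
Act: stepdays[n→-346]
Obs: 1822-07-30
Act: gapto[d→1822-01-10]
Obs: -201
Act: mhop[n→17]
Obs: 1823-12-30
Act: stepdays[n→-74]
Obs: 1823-10-17
Act: mhop[n→36]
Obs: 1826-10-17
Act: mhop[n→-18]
Obs: 1825-04-17
Act: pin[d→2165-09-26]
Obs: 2165-09-26
Act: weekday[]
Obs: Thursday
Act: pin[d→2111-06-05]
Obs: 2111-06-05
Act: stepdays[n→213]
Obs: 2112-01-04
Act: pin[d→1829-09-30]
Obs: 1829-09-30
Act: stepdays[n→233]
Obs: 1830-05-21

Answer: 1826-10-17


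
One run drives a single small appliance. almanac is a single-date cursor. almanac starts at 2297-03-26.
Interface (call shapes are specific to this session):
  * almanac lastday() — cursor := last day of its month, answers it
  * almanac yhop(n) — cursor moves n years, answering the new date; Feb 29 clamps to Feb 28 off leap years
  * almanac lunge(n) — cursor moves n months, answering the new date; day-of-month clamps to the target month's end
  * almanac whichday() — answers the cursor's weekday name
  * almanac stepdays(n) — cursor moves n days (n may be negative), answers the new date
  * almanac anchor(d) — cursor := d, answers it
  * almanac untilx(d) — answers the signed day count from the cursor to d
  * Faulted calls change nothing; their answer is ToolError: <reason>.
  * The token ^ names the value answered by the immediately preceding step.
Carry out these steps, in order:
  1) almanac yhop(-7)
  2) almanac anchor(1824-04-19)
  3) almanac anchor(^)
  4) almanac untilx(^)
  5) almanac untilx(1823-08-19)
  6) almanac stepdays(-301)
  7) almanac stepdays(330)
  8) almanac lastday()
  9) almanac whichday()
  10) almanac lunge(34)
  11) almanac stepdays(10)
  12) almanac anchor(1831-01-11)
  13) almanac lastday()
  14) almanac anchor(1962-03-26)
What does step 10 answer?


I invoke almanac yhop with n='-7', yielding 2290-03-26.
Using almanac anchor with d='1824-04-19', and get 1824-04-19.
Using almanac anchor with d='^', — result: 1824-04-19.
I call almanac untilx with d='^', which returns 0.
Now I run almanac untilx with d='1823-08-19', which returns -244.
Using almanac stepdays with n='-301', and see 1823-06-23.
I invoke almanac stepdays with n='330', and get 1824-05-18.
I try almanac lastday(), giving 1824-05-31.
Using almanac whichday: Monday.
Calling almanac lunge with n='34', — result: 1827-03-31.
Invoking almanac stepdays with n='10', → 1827-04-10.
I invoke almanac anchor with d='1831-01-11', which returns 1831-01-11.
I invoke almanac lastday, — result: 1831-01-31.
Next I call almanac anchor with d='1962-03-26', and observe 1962-03-26.

Answer: 1827-03-31


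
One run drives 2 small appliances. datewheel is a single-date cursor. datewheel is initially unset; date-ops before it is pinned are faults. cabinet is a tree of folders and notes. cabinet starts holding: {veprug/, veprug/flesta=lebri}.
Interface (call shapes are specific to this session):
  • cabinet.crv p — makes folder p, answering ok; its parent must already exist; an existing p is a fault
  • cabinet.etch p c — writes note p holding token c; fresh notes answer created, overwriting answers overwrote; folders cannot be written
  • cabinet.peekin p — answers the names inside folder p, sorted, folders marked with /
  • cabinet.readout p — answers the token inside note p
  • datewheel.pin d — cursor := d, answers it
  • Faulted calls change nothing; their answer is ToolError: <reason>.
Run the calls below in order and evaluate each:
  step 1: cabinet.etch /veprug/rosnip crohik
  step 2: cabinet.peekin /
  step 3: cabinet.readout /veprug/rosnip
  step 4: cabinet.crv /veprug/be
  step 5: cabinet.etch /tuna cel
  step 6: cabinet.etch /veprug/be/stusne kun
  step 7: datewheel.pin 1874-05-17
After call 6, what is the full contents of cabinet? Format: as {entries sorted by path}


>> cabinet.etch(p→/veprug/rosnip, c→crohik)
<< created
>> cabinet.peekin(p→/)
<< [veprug/]
>> cabinet.readout(p→/veprug/rosnip)
<< crohik
>> cabinet.crv(p→/veprug/be)
<< ok
>> cabinet.etch(p→/tuna, c→cel)
<< created
>> cabinet.etch(p→/veprug/be/stusne, c→kun)
<< created
>> datewheel.pin(d→1874-05-17)
<< 1874-05-17

Answer: {tuna=cel, veprug/, veprug/be/, veprug/be/stusne=kun, veprug/flesta=lebri, veprug/rosnip=crohik}


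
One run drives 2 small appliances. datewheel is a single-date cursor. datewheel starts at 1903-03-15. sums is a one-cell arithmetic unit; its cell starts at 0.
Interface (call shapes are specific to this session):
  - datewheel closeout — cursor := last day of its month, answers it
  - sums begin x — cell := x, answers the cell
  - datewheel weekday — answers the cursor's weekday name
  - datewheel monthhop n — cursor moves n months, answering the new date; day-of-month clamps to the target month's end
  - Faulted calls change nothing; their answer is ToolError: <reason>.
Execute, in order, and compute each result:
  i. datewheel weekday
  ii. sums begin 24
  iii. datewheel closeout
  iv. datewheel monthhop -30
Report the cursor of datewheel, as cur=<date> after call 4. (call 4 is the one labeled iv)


Answer: cur=1900-09-30

Derivation:
# 1. datewheel weekday() -> Sunday
# 2. sums begin(x→24) -> 24
# 3. datewheel closeout() -> 1903-03-31
# 4. datewheel monthhop(n→-30) -> 1900-09-30


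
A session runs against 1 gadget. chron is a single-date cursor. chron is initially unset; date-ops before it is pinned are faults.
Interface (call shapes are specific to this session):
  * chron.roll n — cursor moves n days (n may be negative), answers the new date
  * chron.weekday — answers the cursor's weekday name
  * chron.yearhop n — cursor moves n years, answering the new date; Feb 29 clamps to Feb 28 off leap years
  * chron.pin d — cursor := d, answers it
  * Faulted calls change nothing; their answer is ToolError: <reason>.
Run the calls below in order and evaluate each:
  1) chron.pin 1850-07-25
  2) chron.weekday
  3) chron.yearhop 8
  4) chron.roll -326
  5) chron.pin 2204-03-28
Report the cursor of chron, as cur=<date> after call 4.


Answer: cur=1857-09-02

Derivation:
% chron.pin(1850-07-25) ~> 1850-07-25
% chron.weekday() ~> Thursday
% chron.yearhop(8) ~> 1858-07-25
% chron.roll(-326) ~> 1857-09-02
% chron.pin(2204-03-28) ~> 2204-03-28
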